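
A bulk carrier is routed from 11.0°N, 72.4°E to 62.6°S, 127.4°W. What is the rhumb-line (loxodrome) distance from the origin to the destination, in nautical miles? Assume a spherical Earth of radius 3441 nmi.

8880 nmi

Rhumb course C = atan2(Δλ, Δψ) with Δψ = ln[tan(π/4+φ₂/2)/tan(π/4+φ₁/2)] = -1.6047, Δλ = +2.7960 → C = 119.85°
d = R·|Δφ| / |cos C| = 3441·1.28456 / 0.49777 = 8880 nmi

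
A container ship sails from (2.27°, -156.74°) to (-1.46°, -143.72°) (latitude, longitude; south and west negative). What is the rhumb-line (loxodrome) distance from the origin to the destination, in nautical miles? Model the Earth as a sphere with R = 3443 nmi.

814 nmi

Rhumb course C = atan2(Δλ, Δψ) with Δψ = ln[tan(π/4+φ₂/2)/tan(π/4+φ₁/2)] = -0.0651, Δλ = +0.2272 → C = 105.99°
d = R·|Δφ| / |cos C| = 3443·0.06510 / 0.27546 = 814 nmi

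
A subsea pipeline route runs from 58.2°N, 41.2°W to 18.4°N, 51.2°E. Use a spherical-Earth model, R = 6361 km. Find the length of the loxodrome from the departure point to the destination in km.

8852 km

Rhumb course C = atan2(Δλ, Δψ) with Δψ = ln[tan(π/4+φ₂/2)/tan(π/4+φ₁/2)] = -0.9290, Δλ = +1.6127 → C = 119.94°
d = R·|Δφ| / |cos C| = 6361·0.69464 / 0.49914 = 8852 km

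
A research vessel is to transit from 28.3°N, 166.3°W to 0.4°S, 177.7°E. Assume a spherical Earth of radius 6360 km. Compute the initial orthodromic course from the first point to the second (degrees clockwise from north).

210.8°

θ = atan2( sin Δλ·cos φ₂ ,  cos φ₁ sin φ₂ − sin φ₁ cos φ₂ cos Δλ )
  = atan2(-0.2756, -0.4619) = 210.83°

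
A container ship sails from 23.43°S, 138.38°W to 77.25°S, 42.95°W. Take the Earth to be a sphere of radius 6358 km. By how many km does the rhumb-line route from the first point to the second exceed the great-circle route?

612 km

Great circle: cos σ = sin φ₁ sin φ₂ + cos φ₁ cos φ₂ cos Δλ,  σ = 1.1932 rad → d_gc = 7586.5 km
Rhumb line: Δψ = -1.7709, q = Δφ/Δψ = 0.5304, d_rh = R√(Δφ²+q²Δλ²) = 8198.8 km
Excess = 8198.8 − 7586.5 = 612.3 ≈ 612 km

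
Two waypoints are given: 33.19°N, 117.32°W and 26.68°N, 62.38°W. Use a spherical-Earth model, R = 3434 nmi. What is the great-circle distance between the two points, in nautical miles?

2848 nmi

cos σ = sin φ₁ sin φ₂ + cos φ₁ cos φ₂ cos Δλ
      = sin(33.19°)sin(26.68°) + cos(33.19°)cos(26.68°)cos(54.94°) = 0.6753
σ = 47.520° → d = Rσ = 3434·0.82938 = 2848 nmi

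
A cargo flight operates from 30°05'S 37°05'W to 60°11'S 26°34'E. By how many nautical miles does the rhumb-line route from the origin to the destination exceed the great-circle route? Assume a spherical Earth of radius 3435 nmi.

Great circle: cos σ = sin φ₁ sin φ₂ + cos φ₁ cos φ₂ cos Δλ,  σ = 0.8945 rad → d_gc = 3072.8 nmi
Rhumb line: Δψ = -0.7724, q = Δφ/Δψ = 0.6802, d_rh = R√(Δφ²+q²Δλ²) = 3161.1 nmi
Excess = 3161.1 − 3072.8 = 88.3 ≈ 88 nmi

88 nmi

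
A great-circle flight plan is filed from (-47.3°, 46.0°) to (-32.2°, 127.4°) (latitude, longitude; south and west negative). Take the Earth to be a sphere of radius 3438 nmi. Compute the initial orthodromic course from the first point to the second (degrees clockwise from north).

N = sin Δλ·cos φ₂ = +0.8367;  D = cos φ₁ sin φ₂ − sin φ₁ cos φ₂ cos Δλ = -0.2684
initial course = atan2(N, D) = 107.78°

107.8°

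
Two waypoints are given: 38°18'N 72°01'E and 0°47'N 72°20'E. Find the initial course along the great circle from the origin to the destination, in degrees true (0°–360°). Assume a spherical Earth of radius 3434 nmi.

179.5°

N = sin Δλ·cos φ₂ = +0.0055;  D = cos φ₁ sin φ₂ − sin φ₁ cos φ₂ cos Δλ = -0.6090
initial course = atan2(N, D) = 179.48°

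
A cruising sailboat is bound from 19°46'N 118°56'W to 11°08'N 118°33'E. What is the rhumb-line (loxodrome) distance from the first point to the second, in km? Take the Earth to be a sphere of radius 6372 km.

13154 km

Rhumb course C = atan2(Δλ, Δψ) with Δψ = ln[tan(π/4+φ₂/2)/tan(π/4+φ₁/2)] = -0.1565, Δλ = -2.1383 → C = 265.81°
d = R·|Δφ| / |cos C| = 6372·0.15068 / 0.07299 = 13154 km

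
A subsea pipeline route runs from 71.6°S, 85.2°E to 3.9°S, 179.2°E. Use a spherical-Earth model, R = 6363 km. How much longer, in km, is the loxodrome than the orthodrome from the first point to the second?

576 km

Great circle: cos σ = sin φ₁ sin φ₂ + cos φ₁ cos φ₂ cos Δλ,  σ = 1.5282 rad → d_gc = 9724.019 km
Rhumb line: Δψ = +1.7523, q = Δφ/Δψ = 0.6743, d_rh = R√(Δφ²+q²Δλ²) = 10299.520 km
Excess = 10299.520 − 9724.019 = 575.501 ≈ 576 km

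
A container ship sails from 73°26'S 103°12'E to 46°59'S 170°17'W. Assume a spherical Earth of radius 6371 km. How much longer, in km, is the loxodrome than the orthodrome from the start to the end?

Great circle: cos σ = sin φ₁ sin φ₂ + cos φ₁ cos φ₂ cos Δλ,  σ = 0.7776 rad → d_gc = 4953.88 km
Rhumb line: Δψ = +0.9958, q = Δφ/Δψ = 0.4636, d_rh = R√(Δφ²+q²Δλ²) = 5342.37 km
Excess = 5342.37 − 4953.88 = 388.49 ≈ 388 km

388 km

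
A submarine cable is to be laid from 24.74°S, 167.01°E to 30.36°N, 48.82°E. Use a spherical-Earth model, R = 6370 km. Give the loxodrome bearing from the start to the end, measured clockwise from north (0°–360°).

295.9°

Meridional parts: M(φ₁)=-0.4459, M(φ₂)=+0.5566 → ΔM = +1.0024;  Δλ = -2.0628 rad
tan C = Δλ / ΔM = -2.0578 → C = 295.92°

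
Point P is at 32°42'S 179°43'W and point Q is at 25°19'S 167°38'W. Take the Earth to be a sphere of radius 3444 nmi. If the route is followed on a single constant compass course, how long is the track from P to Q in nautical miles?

Δψ = ln[tan(π/4+φ₂/2)/tan(π/4+φ₁/2)] = +0.1475;  Δφ = +0.1289 rad,  Δλ = +0.2109 rad
q = Δφ/Δψ = 0.8736
d = R·√(Δφ² + q²Δλ²) = 3444·0.22483 = 774 nmi

774 nmi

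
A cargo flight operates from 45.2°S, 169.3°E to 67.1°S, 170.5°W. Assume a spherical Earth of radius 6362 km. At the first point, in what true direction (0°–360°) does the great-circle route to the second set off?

161.0°

N = sin Δλ·cos φ₂ = +0.1344;  D = cos φ₁ sin φ₂ − sin φ₁ cos φ₂ cos Δλ = -0.3900
initial course = atan2(N, D) = 160.99°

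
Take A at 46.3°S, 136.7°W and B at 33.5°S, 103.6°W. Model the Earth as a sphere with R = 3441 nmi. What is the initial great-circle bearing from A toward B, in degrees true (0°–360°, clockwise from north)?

74.8°

N = sin Δλ·cos φ₂ = +0.4554;  D = cos φ₁ sin φ₂ − sin φ₁ cos φ₂ cos Δλ = +0.1237
initial course = atan2(N, D) = 74.80°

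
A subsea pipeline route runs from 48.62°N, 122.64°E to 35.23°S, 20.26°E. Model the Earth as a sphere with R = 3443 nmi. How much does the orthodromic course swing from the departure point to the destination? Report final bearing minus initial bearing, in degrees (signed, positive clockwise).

-22.0°

Initial bearing θ₁ = atan2(sin Δλ cos φ₂, cos φ₁ sin φ₂ − sin φ₁ cos φ₂ cos Δλ) = 252.61°
Final bearing θ₂ = (initial bearing from the destination back to the start) + 180° = 230.56°
Δθ = θ₂ − θ₁ = -22.0°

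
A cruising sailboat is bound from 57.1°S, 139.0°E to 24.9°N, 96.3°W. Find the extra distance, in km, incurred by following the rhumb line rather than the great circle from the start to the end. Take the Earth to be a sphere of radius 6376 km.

603 km

Great circle: cos σ = sin φ₁ sin φ₂ + cos φ₁ cos φ₂ cos Δλ,  σ = 2.2575 rad → d_gc = 14393.8 km
Rhumb line: Δψ = +1.6688, q = Δφ/Δψ = 0.8576, d_rh = R√(Δφ²+q²Δλ²) = 14996.4 km
Excess = 14996.4 − 14393.8 = 602.6 ≈ 603 km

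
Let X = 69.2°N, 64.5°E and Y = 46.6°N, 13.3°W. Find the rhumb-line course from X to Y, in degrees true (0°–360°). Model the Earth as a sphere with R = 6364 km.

240.3°

Meridional parts: M(φ₁)=+1.6954, M(φ₂)=+0.9214 → ΔM = -0.7739;  Δλ = -1.3579 rad
tan C = Δλ / ΔM = +1.7545 → C = 240.32°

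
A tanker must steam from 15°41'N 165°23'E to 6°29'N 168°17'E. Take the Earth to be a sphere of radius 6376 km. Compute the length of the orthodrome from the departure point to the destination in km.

cos σ = sin φ₁ sin φ₂ + cos φ₁ cos φ₂ cos Δλ
      = sin(15.68°)sin(6.48°) + cos(15.68°)cos(6.48°)cos(2.90°) = 0.9859
σ = 9.629° → d = Rσ = 6376·0.16806 = 1072 km

1072 km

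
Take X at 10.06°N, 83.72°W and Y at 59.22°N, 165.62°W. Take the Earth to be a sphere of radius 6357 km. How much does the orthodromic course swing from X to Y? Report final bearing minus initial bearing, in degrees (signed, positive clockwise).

-57.0°

At departure: θ₁ = atan2(sin Δλ cos φ₂, cos φ₁ sin φ₂ − sin φ₁ cos φ₂ cos Δλ) = 328.70°
At arrival: θ₂ = atan2(sin Δλ cos φ₁, −cos φ₂ sin φ₁ + sin φ₂ cos φ₁ cos Δλ) = 271.75°
Δθ = θ₂ − θ₁ = -57.0°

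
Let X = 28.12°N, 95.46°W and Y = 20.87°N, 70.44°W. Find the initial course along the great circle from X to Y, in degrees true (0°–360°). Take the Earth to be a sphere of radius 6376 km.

102.1°

θ = atan2( sin Δλ·cos φ₂ ,  cos φ₁ sin φ₂ − sin φ₁ cos φ₂ cos Δλ )
  = atan2(+0.3952, -0.0849) = 102.12°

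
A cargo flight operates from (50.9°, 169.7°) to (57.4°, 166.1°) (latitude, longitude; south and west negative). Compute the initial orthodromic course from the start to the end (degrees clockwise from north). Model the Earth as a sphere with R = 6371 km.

343.5°

θ = atan2( sin Δλ·cos φ₂ ,  cos φ₁ sin φ₂ − sin φ₁ cos φ₂ cos Δλ )
  = atan2(-0.0338, +0.1140) = 343.48°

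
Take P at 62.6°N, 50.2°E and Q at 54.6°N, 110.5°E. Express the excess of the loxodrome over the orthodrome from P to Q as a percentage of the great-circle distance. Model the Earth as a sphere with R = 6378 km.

3.5%

Great circle: σ = 0.5438 rad → d_gc = Rσ = 3468.2 km
Rhumb: Δφ = -0.1396, Δλ = +1.0524, Δψ = -0.2694, q = Δφ/Δψ = 0.5183 → d_rh = R√(Δφ²+q²Δλ²) = 3591.2 km
Excess = (3591.2 − 3468.2) / 3468.2 = 123.0 / 3468.2 = 3.547% ≈ 3.5%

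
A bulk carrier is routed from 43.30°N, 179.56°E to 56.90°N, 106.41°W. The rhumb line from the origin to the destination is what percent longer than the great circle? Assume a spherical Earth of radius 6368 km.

4.5%

Great circle: σ = 0.8177 rad → d_gc = Rσ = 5207.4 km
Rhumb: Δφ = +0.2374, Δλ = +1.2921, Δψ = +0.3735, q = Δφ/Δψ = 0.6356 → d_rh = R√(Δφ²+q²Δλ²) = 5443.6 km
Excess = (5443.6 − 5207.4) / 5207.4 = 236.2 / 5207.4 = 4.54% ≈ 4.5%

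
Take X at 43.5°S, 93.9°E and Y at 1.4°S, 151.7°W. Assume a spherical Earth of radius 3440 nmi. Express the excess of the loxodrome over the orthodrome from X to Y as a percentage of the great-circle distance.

4.1%

Great circle: σ = 1.8575 rad → d_gc = Rσ = 6389.6 nmi
Rhumb: Δφ = +0.7348, Δλ = +1.9967, Δψ = +0.8204, q = Δφ/Δψ = 0.8957 → d_rh = R√(Δφ²+q²Δλ²) = 6650.9 nmi
Excess = (6650.9 − 6389.6) / 6389.6 = 261.3 / 6389.6 = 4.09% ≈ 4.1%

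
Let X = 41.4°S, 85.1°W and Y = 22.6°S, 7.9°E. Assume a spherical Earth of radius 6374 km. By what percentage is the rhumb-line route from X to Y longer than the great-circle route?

3.9%

Great circle: σ = 1.3511 rad → d_gc = Rσ = 8612.2 km
Rhumb: Δφ = +0.3281, Δλ = +1.6232, Δψ = +0.3901, q = Δφ/Δψ = 0.8412 → d_rh = R√(Δφ²+q²Δλ²) = 8951.1 km
Excess = (8951.1 − 8612.2) / 8612.2 = 338.9 / 8612.2 = 3.94% ≈ 3.9%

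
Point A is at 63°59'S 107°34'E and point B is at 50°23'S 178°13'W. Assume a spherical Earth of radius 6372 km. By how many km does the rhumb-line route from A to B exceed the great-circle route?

238 km

Great circle: cos σ = sin φ₁ sin φ₂ + cos φ₁ cos φ₂ cos Δλ,  σ = 0.6945 rad → d_gc = 4425.6 km
Rhumb line: Δψ = +0.4441, q = Δφ/Δψ = 0.5345, d_rh = R√(Δφ²+q²Δλ²) = 4663.5 km
Excess = 4663.5 − 4425.6 = 237.9 ≈ 238 km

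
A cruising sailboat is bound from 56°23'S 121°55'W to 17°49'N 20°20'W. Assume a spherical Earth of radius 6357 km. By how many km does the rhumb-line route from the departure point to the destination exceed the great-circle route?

Great circle: cos σ = sin φ₁ sin φ₂ + cos φ₁ cos φ₂ cos Δλ,  σ = 1.9397 rad → d_gc = 12331.0 km
Rhumb line: Δψ = +1.5132, q = Δφ/Δψ = 0.8558, d_rh = R√(Δφ²+q²Δλ²) = 12681.4 km
Excess = 12681.4 − 12331.0 = 350.4 ≈ 350 km

350 km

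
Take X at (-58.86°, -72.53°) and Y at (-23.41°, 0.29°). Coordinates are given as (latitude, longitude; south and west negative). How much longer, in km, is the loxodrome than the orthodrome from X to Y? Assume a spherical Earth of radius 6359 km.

232 km

Great circle: cos σ = sin φ₁ sin φ₂ + cos φ₁ cos φ₂ cos Δλ,  σ = 1.0699 rad → d_gc = 6803.3 km
Rhumb line: Δψ = +0.8574, q = Δφ/Δψ = 0.7216, d_rh = R√(Δφ²+q²Δλ²) = 7035.3 km
Excess = 7035.3 − 6803.3 = 232.0 ≈ 232 km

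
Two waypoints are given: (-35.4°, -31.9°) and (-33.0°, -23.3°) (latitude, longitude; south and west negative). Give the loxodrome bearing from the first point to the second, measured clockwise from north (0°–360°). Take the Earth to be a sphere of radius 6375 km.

Meridional parts: M(φ₁)=-0.6614, M(φ₂)=-0.6107 → ΔM = +0.0507;  Δλ = +0.1501 rad
tan C = Δλ / ΔM = +2.9633 → C = 71.35°

71.4°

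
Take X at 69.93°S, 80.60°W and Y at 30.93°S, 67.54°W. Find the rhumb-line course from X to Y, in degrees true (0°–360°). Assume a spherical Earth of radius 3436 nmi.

11.1°

Δψ = ln[tan(π/4+φ₂/2)/tan(π/4+φ₁/2)] = +1.1637
Δλ = +0.2279 rad (taken the short way round)
course = atan2(Δλ, Δψ) = 11.08°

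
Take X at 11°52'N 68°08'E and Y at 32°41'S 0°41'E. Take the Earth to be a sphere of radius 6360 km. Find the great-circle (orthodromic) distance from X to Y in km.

8678 km

cos σ = sin φ₁ sin φ₂ + cos φ₁ cos φ₂ cos Δλ
      = sin(11.87°)sin(-32.68°) + cos(11.87°)cos(-32.68°)cos(-67.45°) = 0.2048
σ = 78.180° → d = Rσ = 6360·1.36451 = 8678 km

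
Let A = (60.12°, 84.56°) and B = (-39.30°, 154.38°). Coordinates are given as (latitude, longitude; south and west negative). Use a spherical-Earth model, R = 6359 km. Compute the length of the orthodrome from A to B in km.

cos σ = sin φ₁ sin φ₂ + cos φ₁ cos φ₂ cos Δλ
      = sin(60.12°)sin(-39.30°) + cos(60.12°)cos(-39.30°)cos(69.82°) = -0.4162
σ = 114.595° → d = Rσ = 6359·2.00005 = 12718 km

12718 km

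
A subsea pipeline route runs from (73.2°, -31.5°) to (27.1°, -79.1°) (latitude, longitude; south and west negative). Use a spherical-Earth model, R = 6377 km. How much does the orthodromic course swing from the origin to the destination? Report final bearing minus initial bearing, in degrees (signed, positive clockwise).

-40.4°

Initial bearing θ₁ = atan2(sin Δλ cos φ₂, cos φ₁ sin φ₂ − sin φ₁ cos φ₂ cos Δλ) = 236.03°
Final bearing θ₂ = (initial bearing from the destination back to the start) + 180° = 195.62°
Δθ = θ₂ − θ₁ = -40.4°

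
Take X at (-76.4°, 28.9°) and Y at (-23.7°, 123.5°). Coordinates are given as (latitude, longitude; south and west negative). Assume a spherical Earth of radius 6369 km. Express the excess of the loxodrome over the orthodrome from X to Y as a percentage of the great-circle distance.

Great circle: σ = 1.1881 rad → d_gc = Rσ = 7567.1 km
Rhumb: Δφ = +0.9198, Δλ = +1.6511, Δψ = +1.7006, q = Δφ/Δψ = 0.5409 → d_rh = R√(Δφ²+q²Δλ²) = 8164.9 km
Excess = (8164.9 − 7567.1) / 7567.1 = 597.8 / 7567.1 = 7.90% ≈ 7.9%

7.9%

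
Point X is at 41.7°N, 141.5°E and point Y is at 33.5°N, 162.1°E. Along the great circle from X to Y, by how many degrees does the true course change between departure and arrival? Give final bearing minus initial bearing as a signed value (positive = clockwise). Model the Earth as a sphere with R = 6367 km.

Initial bearing θ₁ = atan2(sin Δλ cos φ₂, cos φ₁ sin φ₂ − sin φ₁ cos φ₂ cos Δλ) = 110.06°
Final bearing θ₂ = (initial bearing from the destination back to the start) + 180° = 122.75°
Δθ = θ₂ − θ₁ = +12.7°

+12.7°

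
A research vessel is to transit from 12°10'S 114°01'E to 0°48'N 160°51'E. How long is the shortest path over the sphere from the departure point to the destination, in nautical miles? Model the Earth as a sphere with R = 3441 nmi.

cos σ = sin φ₁ sin φ₂ + cos φ₁ cos φ₂ cos Δλ
      = sin(-12.17°)sin(0.80°) + cos(-12.17°)cos(0.80°)cos(46.83°) = 0.6657
σ = 48.260° → d = Rσ = 3441·0.84230 = 2898 nmi

2898 nmi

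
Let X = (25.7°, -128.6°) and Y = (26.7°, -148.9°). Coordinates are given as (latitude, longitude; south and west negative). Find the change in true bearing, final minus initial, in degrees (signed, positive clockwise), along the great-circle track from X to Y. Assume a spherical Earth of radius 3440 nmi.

Initial bearing θ₁ = atan2(sin Δλ cos φ₂, cos φ₁ sin φ₂ − sin φ₁ cos φ₂ cos Δλ) = 277.63°
Final bearing θ₂ = (initial bearing from the destination back to the start) + 180° = 268.59°
Δθ = θ₂ − θ₁ = -9.0°

-9.0°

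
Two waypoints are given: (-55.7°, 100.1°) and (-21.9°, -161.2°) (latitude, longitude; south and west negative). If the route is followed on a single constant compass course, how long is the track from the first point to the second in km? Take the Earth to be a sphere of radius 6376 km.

9082 km

Rhumb course C = atan2(Δλ, Δψ) with Δψ = ln[tan(π/4+φ₂/2)/tan(π/4+φ₁/2)] = +0.7838, Δλ = +1.7226 → C = 65.53°
d = R·|Δφ| / |cos C| = 6376·0.58992 / 0.41416 = 9082 km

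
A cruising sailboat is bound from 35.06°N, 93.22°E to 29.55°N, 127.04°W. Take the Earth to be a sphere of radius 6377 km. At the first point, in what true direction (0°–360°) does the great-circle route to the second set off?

35.6°

θ = atan2( sin Δλ·cos φ₂ ,  cos φ₁ sin φ₂ − sin φ₁ cos φ₂ cos Δλ )
  = atan2(+0.5622, +0.7850) = 35.61°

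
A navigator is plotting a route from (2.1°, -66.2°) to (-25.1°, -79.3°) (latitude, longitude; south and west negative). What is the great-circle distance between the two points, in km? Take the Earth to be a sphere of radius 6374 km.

3339 km

cos σ = sin φ₁ sin φ₂ + cos φ₁ cos φ₂ cos Δλ
      = sin(2.10°)sin(-25.10°) + cos(2.10°)cos(-25.10°)cos(-13.10°) = 0.8659
σ = 30.018° → d = Rσ = 6374·0.52392 = 3339 km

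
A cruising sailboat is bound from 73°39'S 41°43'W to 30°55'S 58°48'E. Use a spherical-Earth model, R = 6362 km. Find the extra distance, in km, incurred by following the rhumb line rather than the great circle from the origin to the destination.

Great circle: cos σ = sin φ₁ sin φ₂ + cos φ₁ cos φ₂ cos Δλ,  σ = 1.1052 rad → d_gc = 7031.44 km
Rhumb line: Δψ = +1.3725, q = Δφ/Δψ = 0.5434, d_rh = R√(Δφ²+q²Δλ²) = 7700.86 km
Excess = 7700.86 − 7031.44 = 669.42 ≈ 669 km

669 km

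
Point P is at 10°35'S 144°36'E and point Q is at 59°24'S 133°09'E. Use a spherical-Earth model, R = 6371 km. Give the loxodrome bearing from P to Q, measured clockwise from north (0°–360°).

Δψ = ln[tan(π/4+φ₂/2)/tan(π/4+φ₁/2)] = -1.1104
Δλ = -0.1998 rad (taken the short way round)
course = atan2(Δλ, Δψ) = 190.20°

190.2°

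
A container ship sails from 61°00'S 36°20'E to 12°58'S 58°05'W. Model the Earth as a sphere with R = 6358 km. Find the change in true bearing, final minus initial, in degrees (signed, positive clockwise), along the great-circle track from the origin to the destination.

Initial bearing θ₁ = atan2(sin Δλ cos φ₂, cos φ₁ sin φ₂ − sin φ₁ cos φ₂ cos Δλ) = 259.82°
Final bearing θ₂ = (initial bearing from the destination back to the start) + 180° = 330.68°
Δθ = θ₂ − θ₁ = +70.9°

+70.9°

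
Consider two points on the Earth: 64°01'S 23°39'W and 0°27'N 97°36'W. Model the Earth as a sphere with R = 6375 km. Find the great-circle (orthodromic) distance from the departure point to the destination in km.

cos σ = sin φ₁ sin φ₂ + cos φ₁ cos φ₂ cos Δλ
      = sin(-64.02°)sin(0.45°) + cos(-64.02°)cos(0.45°)cos(-73.95°) = 0.1141
σ = 83.450° → d = Rσ = 6375·1.45648 = 9285 km

9285 km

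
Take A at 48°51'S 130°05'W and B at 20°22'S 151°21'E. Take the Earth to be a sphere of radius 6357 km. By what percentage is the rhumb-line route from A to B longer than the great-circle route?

3.0%

Great circle: σ = 1.1763 rad → d_gc = Rσ = 7477.7 km
Rhumb: Δφ = +0.4971, Δλ = -1.3712, Δψ = +0.6166, q = Δφ/Δψ = 0.8062 → d_rh = R√(Δφ²+q²Δλ²) = 7705.6 km
Excess = (7705.6 − 7477.7) / 7477.7 = 227.9 / 7477.7 = 3.048% ≈ 3.0%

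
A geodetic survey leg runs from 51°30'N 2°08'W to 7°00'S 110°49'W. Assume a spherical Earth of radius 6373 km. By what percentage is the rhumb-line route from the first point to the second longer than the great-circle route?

3.8%

Great circle: σ = 1.8685 rad → d_gc = Rσ = 11907.8 km
Rhumb: Δφ = -1.0210, Δλ = -1.8969, Δψ = -1.1745, q = Δφ/Δψ = 0.8693 → d_rh = R√(Δφ²+q²Δλ²) = 12360.1 km
Excess = (12360.1 − 11907.8) / 11907.8 = 452.3 / 11907.8 = 3.80% ≈ 3.8%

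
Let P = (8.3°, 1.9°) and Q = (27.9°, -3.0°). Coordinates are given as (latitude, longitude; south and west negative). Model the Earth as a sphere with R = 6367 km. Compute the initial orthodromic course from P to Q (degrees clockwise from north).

347.3°

θ = atan2( sin Δλ·cos φ₂ ,  cos φ₁ sin φ₂ − sin φ₁ cos φ₂ cos Δλ )
  = atan2(-0.0755, +0.3359) = 347.33°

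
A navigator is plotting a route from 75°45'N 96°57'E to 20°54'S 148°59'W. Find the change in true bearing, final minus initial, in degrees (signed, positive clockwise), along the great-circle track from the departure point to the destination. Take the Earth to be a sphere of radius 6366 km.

Initial bearing θ₁ = atan2(sin Δλ cos φ₂, cos φ₁ sin φ₂ − sin φ₁ cos φ₂ cos Δλ) = 71.74°
Final bearing θ₂ = (initial bearing from the destination back to the start) + 180° = 165.51°
Δθ = θ₂ − θ₁ = +93.8°

+93.8°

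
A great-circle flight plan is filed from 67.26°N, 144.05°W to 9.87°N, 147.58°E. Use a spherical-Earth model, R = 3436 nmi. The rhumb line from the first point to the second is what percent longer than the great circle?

2.9%

Great circle: σ = 1.2677 rad → d_gc = Rσ = 4355.9 nmi
Rhumb: Δφ = -1.0016, Δλ = -1.1933, Δψ = -1.4309, q = Δφ/Δψ = 0.7000 → d_rh = R√(Δφ²+q²Δλ²) = 4481.4 nmi
Excess = (4481.4 − 4355.9) / 4355.9 = 125.5 / 4355.9 = 2.88% ≈ 2.9%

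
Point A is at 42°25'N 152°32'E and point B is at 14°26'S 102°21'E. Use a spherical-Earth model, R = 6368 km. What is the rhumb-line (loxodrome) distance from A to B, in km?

8154 km

Rhumb course C = atan2(Δλ, Δψ) with Δψ = ln[tan(π/4+φ₂/2)/tan(π/4+φ₁/2)] = -1.0736, Δλ = -0.8759 → C = 219.21°
d = R·|Δφ| / |cos C| = 6368·0.99222 / 0.77485 = 8154 km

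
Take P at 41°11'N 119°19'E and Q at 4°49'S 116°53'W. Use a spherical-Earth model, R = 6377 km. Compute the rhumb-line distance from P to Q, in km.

Rhumb course C = atan2(Δλ, Δψ) with Δψ = ln[tan(π/4+φ₂/2)/tan(π/4+φ₁/2)] = -0.8743, Δλ = +2.1607 → C = 112.03°
d = R·|Δφ| / |cos C| = 6377·0.80285 / 0.37508 = 13650 km

13650 km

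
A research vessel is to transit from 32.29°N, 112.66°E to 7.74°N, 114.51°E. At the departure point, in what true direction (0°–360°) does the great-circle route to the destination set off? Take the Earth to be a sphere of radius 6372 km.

175.6°

N = sin Δλ·cos φ₂ = +0.0320;  D = cos φ₁ sin φ₂ − sin φ₁ cos φ₂ cos Δλ = -0.4152
initial course = atan2(N, D) = 175.59°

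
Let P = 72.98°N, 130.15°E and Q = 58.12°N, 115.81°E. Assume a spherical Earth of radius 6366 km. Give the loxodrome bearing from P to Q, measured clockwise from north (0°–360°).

201.2°

Δψ = ln[tan(π/4+φ₂/2)/tan(π/4+φ₁/2)] = -0.6465
Δλ = -0.2503 rad (taken the short way round)
course = atan2(Δλ, Δψ) = 201.16°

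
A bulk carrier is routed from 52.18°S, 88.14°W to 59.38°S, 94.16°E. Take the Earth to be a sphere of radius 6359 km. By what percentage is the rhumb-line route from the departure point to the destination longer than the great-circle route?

45.9%

Great circle: σ = 1.1942 rad → d_gc = Rσ = 7594.1 km
Rhumb: Δφ = -0.1257, Δλ = -3.1015, Δψ = -0.2242, q = Δφ/Δψ = 0.5604 → d_rh = R√(Δφ²+q²Δλ²) = 11081.0 km
Excess = (11081.0 − 7594.1) / 7594.1 = 3486.9 / 7594.1 = 45.92% ≈ 45.9%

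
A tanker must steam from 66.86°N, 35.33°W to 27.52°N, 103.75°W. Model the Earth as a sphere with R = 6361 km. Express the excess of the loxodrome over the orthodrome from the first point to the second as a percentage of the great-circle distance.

3.6%

Great circle: σ = 0.9848 rad → d_gc = Rσ = 6264.0 km
Rhumb: Δφ = -0.6866, Δλ = -1.1942, Δψ = -1.0862, q = Δφ/Δψ = 0.6321 → d_rh = R√(Δφ²+q²Δλ²) = 6491.0 km
Excess = (6491.0 − 6264.0) / 6264.0 = 227.0 / 6264.0 = 3.62% ≈ 3.6%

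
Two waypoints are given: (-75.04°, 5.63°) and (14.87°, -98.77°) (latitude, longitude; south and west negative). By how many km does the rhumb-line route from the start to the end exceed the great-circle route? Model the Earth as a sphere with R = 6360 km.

753 km

Great circle: cos σ = sin φ₁ sin φ₂ + cos φ₁ cos φ₂ cos Δλ,  σ = 1.8860 rad → d_gc = 11994.7 km
Rhumb line: Δψ = +2.2928, q = Δφ/Δψ = 0.6844, d_rh = R√(Δφ²+q²Δλ²) = 12748.1 km
Excess = 12748.1 − 11994.7 = 753.4 ≈ 753 km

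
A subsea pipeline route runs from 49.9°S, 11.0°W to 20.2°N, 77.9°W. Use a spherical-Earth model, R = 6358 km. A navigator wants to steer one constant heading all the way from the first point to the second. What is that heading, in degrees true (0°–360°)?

Meridional parts: M(φ₁)=-1.0080, M(φ₂)=+0.3601 → ΔM = +1.3681;  Δλ = -1.1676 rad
tan C = Δλ / ΔM = -0.8535 → C = 319.52°

319.5°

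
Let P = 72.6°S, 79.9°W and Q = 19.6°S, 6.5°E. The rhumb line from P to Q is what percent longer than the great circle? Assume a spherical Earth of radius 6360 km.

6.0%

Great circle: σ = 1.2262 rad → d_gc = Rσ = 7798.8 km
Rhumb: Δφ = +0.9250, Δλ = +1.5080, Δψ = +1.5282, q = Δφ/Δψ = 0.6053 → d_rh = R√(Δφ²+q²Δλ²) = 8265.1 km
Excess = (8265.1 − 7798.8) / 7798.8 = 466.3 / 7798.8 = 5.98% ≈ 6.0%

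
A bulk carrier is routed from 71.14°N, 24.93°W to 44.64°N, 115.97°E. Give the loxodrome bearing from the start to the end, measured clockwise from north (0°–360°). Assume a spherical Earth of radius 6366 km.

Meridional parts: M(φ₁)=+1.7952, M(φ₂)=+0.8725 → ΔM = -0.9227;  Δλ = +2.4592 rad
tan C = Δλ / ΔM = -2.6651 → C = 110.57°

110.6°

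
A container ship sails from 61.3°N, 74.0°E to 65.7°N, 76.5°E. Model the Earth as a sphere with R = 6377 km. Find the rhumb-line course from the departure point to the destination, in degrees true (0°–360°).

14.2°

Meridional parts: M(φ₁)=+1.3633, M(φ₂)=+1.5357 → ΔM = +0.1725;  Δλ = +0.0436 rad
tan C = Δλ / ΔM = +0.2530 → C = 14.20°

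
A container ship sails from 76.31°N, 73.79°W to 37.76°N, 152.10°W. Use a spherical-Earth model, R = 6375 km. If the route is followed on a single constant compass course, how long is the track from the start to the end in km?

Rhumb course C = atan2(Δλ, Δψ) with Δψ = ln[tan(π/4+φ₂/2)/tan(π/4+φ₁/2)] = -1.4073, Δλ = -1.3668 → C = 224.16°
d = R·|Δφ| / |cos C| = 6375·0.67282 / 0.71735 = 5979 km

5979 km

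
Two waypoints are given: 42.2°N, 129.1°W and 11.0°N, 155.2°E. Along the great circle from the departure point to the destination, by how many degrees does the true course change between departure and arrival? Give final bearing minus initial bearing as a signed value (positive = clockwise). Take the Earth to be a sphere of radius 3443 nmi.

-39.7°

Initial bearing θ₁ = atan2(sin Δλ cos φ₂, cos φ₁ sin φ₂ − sin φ₁ cos φ₂ cos Δλ) = 268.70°
Final bearing θ₂ = (initial bearing from the destination back to the start) + 180° = 228.98°
Δθ = θ₂ − θ₁ = -39.7°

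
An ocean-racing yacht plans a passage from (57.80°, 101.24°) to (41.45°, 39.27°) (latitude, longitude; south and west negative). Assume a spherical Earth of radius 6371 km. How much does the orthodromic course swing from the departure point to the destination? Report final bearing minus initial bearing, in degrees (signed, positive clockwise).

-49.6°

Initial bearing θ₁ = atan2(sin Δλ cos φ₂, cos φ₁ sin φ₂ − sin φ₁ cos φ₂ cos Δλ) = 274.73°
Final bearing θ₂ = (initial bearing from the destination back to the start) + 180° = 225.12°
Δθ = θ₂ − θ₁ = -49.6°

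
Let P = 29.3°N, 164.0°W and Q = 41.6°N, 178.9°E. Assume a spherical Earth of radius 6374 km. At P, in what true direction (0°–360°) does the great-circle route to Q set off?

316.2°

N = sin Δλ·cos φ₂ = -0.2199;  D = cos φ₁ sin φ₂ − sin φ₁ cos φ₂ cos Δλ = +0.2292
initial course = atan2(N, D) = 316.19°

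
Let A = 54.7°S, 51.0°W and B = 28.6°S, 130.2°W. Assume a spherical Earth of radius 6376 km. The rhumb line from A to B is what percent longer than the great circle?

Great circle: σ = 1.0636 rad → d_gc = Rσ = 6781.4 km
Rhumb: Δφ = +0.4555, Δλ = -1.3823, Δψ = +0.6239, q = Δφ/Δψ = 0.7302 → d_rh = R√(Δφ²+q²Δλ²) = 7060.6 km
Excess = (7060.6 − 6781.4) / 6781.4 = 279.2 / 6781.4 = 4.12% ≈ 4.1%

4.1%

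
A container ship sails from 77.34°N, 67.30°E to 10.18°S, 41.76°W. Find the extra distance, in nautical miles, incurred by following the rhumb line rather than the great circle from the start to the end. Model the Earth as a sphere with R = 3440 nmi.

484 nmi

Great circle: cos σ = sin φ₁ sin φ₂ + cos φ₁ cos φ₂ cos Δλ,  σ = 1.8161 rad → d_gc = 6247.5 nmi
Rhumb line: Δψ = -2.3775, q = Δφ/Δψ = 0.6425, d_rh = R√(Δφ²+q²Δλ²) = 6731.3 nmi
Excess = 6731.3 − 6247.5 = 483.8 ≈ 484 nmi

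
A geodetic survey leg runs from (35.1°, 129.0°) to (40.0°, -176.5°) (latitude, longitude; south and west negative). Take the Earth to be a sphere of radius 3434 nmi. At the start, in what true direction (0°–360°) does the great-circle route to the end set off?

66.6°

N = sin Δλ·cos φ₂ = +0.6236;  D = cos φ₁ sin φ₂ − sin φ₁ cos φ₂ cos Δλ = +0.2701
initial course = atan2(N, D) = 66.58°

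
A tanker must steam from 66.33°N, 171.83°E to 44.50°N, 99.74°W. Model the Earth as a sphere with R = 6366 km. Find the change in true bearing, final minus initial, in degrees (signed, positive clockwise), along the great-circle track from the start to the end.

+78.4°

At departure: θ₁ = atan2(sin Δλ cos φ₂, cos φ₁ sin φ₂ − sin φ₁ cos φ₂ cos Δλ) = 69.72°
At arrival: θ₂ = atan2(sin Δλ cos φ₁, −cos φ₂ sin φ₁ + sin φ₂ cos φ₁ cos Δλ) = 148.13°
Δθ = θ₂ − θ₁ = +78.4°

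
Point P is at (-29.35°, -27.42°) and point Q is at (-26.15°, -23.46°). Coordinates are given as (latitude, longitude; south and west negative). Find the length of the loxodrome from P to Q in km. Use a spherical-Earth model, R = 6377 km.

Rhumb course C = atan2(Δλ, Δψ) with Δψ = ln[tan(π/4+φ₂/2)/tan(π/4+φ₁/2)] = +0.0631, Δλ = +0.0691 → C = 47.60°
d = R·|Δφ| / |cos C| = 6377·0.05585 / 0.67437 = 528 km

528 km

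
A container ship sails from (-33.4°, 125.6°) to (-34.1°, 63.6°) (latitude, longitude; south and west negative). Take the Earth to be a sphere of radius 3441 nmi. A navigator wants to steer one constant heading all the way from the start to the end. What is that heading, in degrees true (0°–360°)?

Δψ = ln[tan(π/4+φ₂/2)/tan(π/4+φ₁/2)] = -0.0147
Δλ = -1.0821 rad (taken the short way round)
course = atan2(Δλ, Δψ) = 269.22°

269.2°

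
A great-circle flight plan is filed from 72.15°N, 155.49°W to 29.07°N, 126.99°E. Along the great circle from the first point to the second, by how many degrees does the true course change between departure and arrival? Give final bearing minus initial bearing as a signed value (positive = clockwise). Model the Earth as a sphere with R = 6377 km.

-67.4°

Initial bearing θ₁ = atan2(sin Δλ cos φ₂, cos φ₁ sin φ₂ − sin φ₁ cos φ₂ cos Δλ) = 267.93°
Final bearing θ₂ = (initial bearing from the destination back to the start) + 180° = 200.52°
Δθ = θ₂ − θ₁ = -67.4°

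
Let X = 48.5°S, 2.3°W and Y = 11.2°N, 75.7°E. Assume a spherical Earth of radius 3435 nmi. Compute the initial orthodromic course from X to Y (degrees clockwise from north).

73.7°

N = sin Δλ·cos φ₂ = +0.9595;  D = cos φ₁ sin φ₂ − sin φ₁ cos φ₂ cos Δλ = +0.2815
initial course = atan2(N, D) = 73.65°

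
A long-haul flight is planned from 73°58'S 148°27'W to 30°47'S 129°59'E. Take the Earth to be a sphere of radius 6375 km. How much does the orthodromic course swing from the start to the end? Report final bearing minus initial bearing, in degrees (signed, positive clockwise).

+72.6°

Initial bearing θ₁ = atan2(sin Δλ cos φ₂, cos φ₁ sin φ₂ − sin φ₁ cos φ₂ cos Δλ) = 268.63°
Final bearing θ₂ = (initial bearing from the destination back to the start) + 180° = 341.25°
Δθ = θ₂ − θ₁ = +72.6°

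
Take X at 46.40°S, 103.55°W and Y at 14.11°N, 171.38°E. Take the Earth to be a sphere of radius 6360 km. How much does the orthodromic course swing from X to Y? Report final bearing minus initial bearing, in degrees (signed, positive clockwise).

+32.9°

At departure: θ₁ = atan2(sin Δλ cos φ₂, cos φ₁ sin φ₂ − sin φ₁ cos φ₂ cos Δλ) = 283.30°
At arrival: θ₂ = atan2(sin Δλ cos φ₁, −cos φ₂ sin φ₁ + sin φ₂ cos φ₁ cos Δλ) = 316.21°
Δθ = θ₂ − θ₁ = +32.9°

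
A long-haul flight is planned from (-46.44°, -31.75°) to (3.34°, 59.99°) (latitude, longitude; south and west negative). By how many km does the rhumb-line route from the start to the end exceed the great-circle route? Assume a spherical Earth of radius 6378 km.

Great circle: cos σ = sin φ₁ sin φ₂ + cos φ₁ cos φ₂ cos Δλ,  σ = 1.6339 rad → d_gc = 10421.3 km
Rhumb line: Δψ = +0.9757, q = Δφ/Δψ = 0.8905, d_rh = R√(Δφ²+q²Δλ²) = 10649.0 km
Excess = 10649.0 − 10421.3 = 227.7 ≈ 228 km

228 km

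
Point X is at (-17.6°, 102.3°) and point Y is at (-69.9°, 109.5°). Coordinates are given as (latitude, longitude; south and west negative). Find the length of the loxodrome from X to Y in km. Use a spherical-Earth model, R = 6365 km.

5833 km

Δψ = ln[tan(π/4+φ₂/2)/tan(π/4+φ₁/2)] = -1.4182;  Δφ = -0.9128 rad,  Δλ = +0.1257 rad
q = Δφ/Δψ = 0.6436
d = R·√(Δφ² + q²Δλ²) = 6365·0.91638 = 5833 km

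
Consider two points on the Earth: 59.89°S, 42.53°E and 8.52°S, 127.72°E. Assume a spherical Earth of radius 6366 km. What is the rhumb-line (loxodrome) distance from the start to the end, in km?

9260 km

Rhumb course C = atan2(Δλ, Δψ) with Δψ = ln[tan(π/4+φ₂/2)/tan(π/4+φ₁/2)] = +1.1639, Δλ = +1.4868 → C = 51.95°
d = R·|Δφ| / |cos C| = 6366·0.89658 / 0.61639 = 9260 km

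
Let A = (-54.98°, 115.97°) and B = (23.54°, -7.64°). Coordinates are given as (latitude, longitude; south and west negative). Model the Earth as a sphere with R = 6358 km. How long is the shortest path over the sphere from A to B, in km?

14225 km

cos σ = sin φ₁ sin φ₂ + cos φ₁ cos φ₂ cos Δλ
      = sin(-54.98°)sin(23.54°) + cos(-54.98°)cos(23.54°)cos(-123.61°) = -0.6183
σ = 128.192° → d = Rσ = 6358·2.23737 = 14225 km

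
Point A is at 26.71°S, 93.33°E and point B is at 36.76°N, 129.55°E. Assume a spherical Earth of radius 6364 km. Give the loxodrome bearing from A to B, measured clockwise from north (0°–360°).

Δψ = ln[tan(π/4+φ₂/2)/tan(π/4+φ₁/2)] = +1.1748
Δλ = +0.6322 rad (taken the short way round)
course = atan2(Δλ, Δψ) = 28.28°

28.3°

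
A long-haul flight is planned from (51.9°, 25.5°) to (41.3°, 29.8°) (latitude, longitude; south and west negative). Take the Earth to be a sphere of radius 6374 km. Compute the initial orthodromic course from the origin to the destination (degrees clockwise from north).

θ = atan2( sin Δλ·cos φ₂ ,  cos φ₁ sin φ₂ − sin φ₁ cos φ₂ cos Δλ )
  = atan2(+0.0563, -0.1823) = 162.83°

162.8°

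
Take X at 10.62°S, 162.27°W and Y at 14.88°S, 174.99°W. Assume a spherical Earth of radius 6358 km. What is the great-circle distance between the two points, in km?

1455 km

cos σ = sin φ₁ sin φ₂ + cos φ₁ cos φ₂ cos Δλ
      = sin(-10.62°)sin(-14.88°) + cos(-10.62°)cos(-14.88°)cos(-12.72°) = 0.9739
σ = 13.113° → d = Rσ = 6358·0.22887 = 1455 km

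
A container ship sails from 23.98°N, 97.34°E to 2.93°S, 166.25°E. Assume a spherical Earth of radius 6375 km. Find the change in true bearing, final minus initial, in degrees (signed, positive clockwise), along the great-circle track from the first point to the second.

+14.7°

At departure: θ₁ = atan2(sin Δλ cos φ₂, cos φ₁ sin φ₂ − sin φ₁ cos φ₂ cos Δλ) = 101.69°
At arrival: θ₂ = atan2(sin Δλ cos φ₁, −cos φ₂ sin φ₁ + sin φ₂ cos φ₁ cos Δλ) = 116.37°
Δθ = θ₂ − θ₁ = +14.7°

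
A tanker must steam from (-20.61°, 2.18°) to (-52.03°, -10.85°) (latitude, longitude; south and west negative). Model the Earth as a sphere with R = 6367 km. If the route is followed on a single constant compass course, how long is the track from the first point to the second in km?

3672 km

Rhumb course C = atan2(Δλ, Δψ) with Δψ = ln[tan(π/4+φ₂/2)/tan(π/4+φ₁/2)] = -0.6993, Δλ = -0.2274 → C = 198.02°
d = R·|Δφ| / |cos C| = 6367·0.54838 / 0.95097 = 3672 km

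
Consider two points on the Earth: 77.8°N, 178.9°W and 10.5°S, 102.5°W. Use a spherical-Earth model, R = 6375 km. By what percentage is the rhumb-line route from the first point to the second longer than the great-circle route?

Great circle: σ = 1.7004 rad → d_gc = Rσ = 10840.2 km
Rhumb: Δφ = -1.5411, Δλ = +1.3334, Δψ = -2.4204, q = Δφ/Δψ = 0.6367 → d_rh = R√(Δφ²+q²Δλ²) = 11216.9 km
Excess = (11216.9 − 10840.2) / 10840.2 = 376.7 / 10840.2 = 3.48% ≈ 3.5%

3.5%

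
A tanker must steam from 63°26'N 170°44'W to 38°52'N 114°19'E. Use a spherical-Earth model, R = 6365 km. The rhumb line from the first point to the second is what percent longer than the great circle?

Great circle: σ = 0.8610 rad → d_gc = Rσ = 5480.3 km
Rhumb: Δφ = -0.4288, Δλ = -1.3081, Δψ = -0.7063, q = Δφ/Δψ = 0.6071 → d_rh = R√(Δφ²+q²Δλ²) = 5744.4 km
Excess = (5744.4 − 5480.3) / 5480.3 = 264.1 / 5480.3 = 4.82% ≈ 4.8%

4.8%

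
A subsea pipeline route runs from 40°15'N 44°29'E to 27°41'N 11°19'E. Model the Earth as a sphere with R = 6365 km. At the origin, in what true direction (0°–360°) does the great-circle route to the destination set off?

255.6°

N = sin Δλ·cos φ₂ = -0.4845;  D = cos φ₁ sin φ₂ − sin φ₁ cos φ₂ cos Δλ = -0.1244
initial course = atan2(N, D) = 255.60°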